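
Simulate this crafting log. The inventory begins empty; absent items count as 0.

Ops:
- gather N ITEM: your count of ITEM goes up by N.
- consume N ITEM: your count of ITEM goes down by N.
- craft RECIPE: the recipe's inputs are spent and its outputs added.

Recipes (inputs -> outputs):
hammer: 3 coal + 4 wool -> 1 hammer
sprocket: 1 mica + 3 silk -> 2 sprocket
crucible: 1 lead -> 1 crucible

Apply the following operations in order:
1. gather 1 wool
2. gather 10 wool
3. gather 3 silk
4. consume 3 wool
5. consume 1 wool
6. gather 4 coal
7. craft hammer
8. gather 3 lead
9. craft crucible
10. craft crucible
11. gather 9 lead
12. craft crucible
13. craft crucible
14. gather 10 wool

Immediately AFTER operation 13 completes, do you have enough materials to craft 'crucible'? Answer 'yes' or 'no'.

After 1 (gather 1 wool): wool=1
After 2 (gather 10 wool): wool=11
After 3 (gather 3 silk): silk=3 wool=11
After 4 (consume 3 wool): silk=3 wool=8
After 5 (consume 1 wool): silk=3 wool=7
After 6 (gather 4 coal): coal=4 silk=3 wool=7
After 7 (craft hammer): coal=1 hammer=1 silk=3 wool=3
After 8 (gather 3 lead): coal=1 hammer=1 lead=3 silk=3 wool=3
After 9 (craft crucible): coal=1 crucible=1 hammer=1 lead=2 silk=3 wool=3
After 10 (craft crucible): coal=1 crucible=2 hammer=1 lead=1 silk=3 wool=3
After 11 (gather 9 lead): coal=1 crucible=2 hammer=1 lead=10 silk=3 wool=3
After 12 (craft crucible): coal=1 crucible=3 hammer=1 lead=9 silk=3 wool=3
After 13 (craft crucible): coal=1 crucible=4 hammer=1 lead=8 silk=3 wool=3

Answer: yes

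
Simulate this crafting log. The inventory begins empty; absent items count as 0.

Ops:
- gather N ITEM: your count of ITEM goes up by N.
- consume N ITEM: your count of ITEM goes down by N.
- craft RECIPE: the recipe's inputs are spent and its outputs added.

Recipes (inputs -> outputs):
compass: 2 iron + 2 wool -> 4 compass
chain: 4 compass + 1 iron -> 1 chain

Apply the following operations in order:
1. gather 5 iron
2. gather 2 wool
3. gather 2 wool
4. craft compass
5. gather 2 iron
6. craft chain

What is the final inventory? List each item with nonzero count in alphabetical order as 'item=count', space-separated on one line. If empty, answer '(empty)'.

Answer: chain=1 iron=4 wool=2

Derivation:
After 1 (gather 5 iron): iron=5
After 2 (gather 2 wool): iron=5 wool=2
After 3 (gather 2 wool): iron=5 wool=4
After 4 (craft compass): compass=4 iron=3 wool=2
After 5 (gather 2 iron): compass=4 iron=5 wool=2
After 6 (craft chain): chain=1 iron=4 wool=2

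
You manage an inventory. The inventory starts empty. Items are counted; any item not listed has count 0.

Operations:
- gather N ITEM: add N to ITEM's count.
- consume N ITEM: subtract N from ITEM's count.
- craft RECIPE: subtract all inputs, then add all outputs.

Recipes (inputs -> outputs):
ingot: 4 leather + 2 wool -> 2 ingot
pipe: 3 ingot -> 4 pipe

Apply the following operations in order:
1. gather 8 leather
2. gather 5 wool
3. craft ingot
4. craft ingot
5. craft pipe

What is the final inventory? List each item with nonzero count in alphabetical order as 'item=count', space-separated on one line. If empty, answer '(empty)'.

Answer: ingot=1 pipe=4 wool=1

Derivation:
After 1 (gather 8 leather): leather=8
After 2 (gather 5 wool): leather=8 wool=5
After 3 (craft ingot): ingot=2 leather=4 wool=3
After 4 (craft ingot): ingot=4 wool=1
After 5 (craft pipe): ingot=1 pipe=4 wool=1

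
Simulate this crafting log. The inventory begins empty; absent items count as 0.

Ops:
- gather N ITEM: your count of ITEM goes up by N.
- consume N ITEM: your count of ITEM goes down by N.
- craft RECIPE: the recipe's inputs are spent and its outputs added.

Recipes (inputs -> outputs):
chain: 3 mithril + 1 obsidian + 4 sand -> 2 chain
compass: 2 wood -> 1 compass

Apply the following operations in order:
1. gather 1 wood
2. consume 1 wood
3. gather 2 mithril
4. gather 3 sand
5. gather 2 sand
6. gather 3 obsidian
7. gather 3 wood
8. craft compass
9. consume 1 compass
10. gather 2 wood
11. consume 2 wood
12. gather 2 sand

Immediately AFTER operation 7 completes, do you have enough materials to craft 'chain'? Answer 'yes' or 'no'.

Answer: no

Derivation:
After 1 (gather 1 wood): wood=1
After 2 (consume 1 wood): (empty)
After 3 (gather 2 mithril): mithril=2
After 4 (gather 3 sand): mithril=2 sand=3
After 5 (gather 2 sand): mithril=2 sand=5
After 6 (gather 3 obsidian): mithril=2 obsidian=3 sand=5
After 7 (gather 3 wood): mithril=2 obsidian=3 sand=5 wood=3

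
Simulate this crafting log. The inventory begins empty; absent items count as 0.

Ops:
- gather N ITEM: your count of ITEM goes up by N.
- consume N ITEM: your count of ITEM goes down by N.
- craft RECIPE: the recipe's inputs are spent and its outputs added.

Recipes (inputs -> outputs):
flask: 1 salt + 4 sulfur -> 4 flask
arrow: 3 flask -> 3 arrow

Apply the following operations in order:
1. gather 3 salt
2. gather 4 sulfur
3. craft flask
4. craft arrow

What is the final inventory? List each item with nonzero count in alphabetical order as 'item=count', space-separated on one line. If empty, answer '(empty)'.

Answer: arrow=3 flask=1 salt=2

Derivation:
After 1 (gather 3 salt): salt=3
After 2 (gather 4 sulfur): salt=3 sulfur=4
After 3 (craft flask): flask=4 salt=2
After 4 (craft arrow): arrow=3 flask=1 salt=2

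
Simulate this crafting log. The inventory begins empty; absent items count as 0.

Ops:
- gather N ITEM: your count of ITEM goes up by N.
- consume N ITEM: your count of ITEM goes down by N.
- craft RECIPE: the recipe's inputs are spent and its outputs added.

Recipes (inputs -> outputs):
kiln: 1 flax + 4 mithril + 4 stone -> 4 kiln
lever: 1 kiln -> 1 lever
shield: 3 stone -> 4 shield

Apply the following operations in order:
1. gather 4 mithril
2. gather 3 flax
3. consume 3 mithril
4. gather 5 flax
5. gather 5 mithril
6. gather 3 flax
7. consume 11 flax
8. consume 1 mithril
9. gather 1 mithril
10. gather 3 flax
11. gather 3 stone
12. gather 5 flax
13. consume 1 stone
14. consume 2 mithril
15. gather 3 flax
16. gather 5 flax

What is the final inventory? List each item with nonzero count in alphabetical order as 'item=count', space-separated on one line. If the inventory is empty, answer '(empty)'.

After 1 (gather 4 mithril): mithril=4
After 2 (gather 3 flax): flax=3 mithril=4
After 3 (consume 3 mithril): flax=3 mithril=1
After 4 (gather 5 flax): flax=8 mithril=1
After 5 (gather 5 mithril): flax=8 mithril=6
After 6 (gather 3 flax): flax=11 mithril=6
After 7 (consume 11 flax): mithril=6
After 8 (consume 1 mithril): mithril=5
After 9 (gather 1 mithril): mithril=6
After 10 (gather 3 flax): flax=3 mithril=6
After 11 (gather 3 stone): flax=3 mithril=6 stone=3
After 12 (gather 5 flax): flax=8 mithril=6 stone=3
After 13 (consume 1 stone): flax=8 mithril=6 stone=2
After 14 (consume 2 mithril): flax=8 mithril=4 stone=2
After 15 (gather 3 flax): flax=11 mithril=4 stone=2
After 16 (gather 5 flax): flax=16 mithril=4 stone=2

Answer: flax=16 mithril=4 stone=2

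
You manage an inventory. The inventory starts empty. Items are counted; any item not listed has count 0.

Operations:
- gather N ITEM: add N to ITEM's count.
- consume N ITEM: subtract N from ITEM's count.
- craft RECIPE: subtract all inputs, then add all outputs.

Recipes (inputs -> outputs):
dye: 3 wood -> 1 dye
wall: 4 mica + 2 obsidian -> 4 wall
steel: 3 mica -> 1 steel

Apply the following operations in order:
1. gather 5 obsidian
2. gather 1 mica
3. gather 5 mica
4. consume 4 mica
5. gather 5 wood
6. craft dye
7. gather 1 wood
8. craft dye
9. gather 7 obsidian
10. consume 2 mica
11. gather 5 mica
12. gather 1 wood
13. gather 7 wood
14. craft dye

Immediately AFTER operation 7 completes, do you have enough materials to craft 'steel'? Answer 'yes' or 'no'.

After 1 (gather 5 obsidian): obsidian=5
After 2 (gather 1 mica): mica=1 obsidian=5
After 3 (gather 5 mica): mica=6 obsidian=5
After 4 (consume 4 mica): mica=2 obsidian=5
After 5 (gather 5 wood): mica=2 obsidian=5 wood=5
After 6 (craft dye): dye=1 mica=2 obsidian=5 wood=2
After 7 (gather 1 wood): dye=1 mica=2 obsidian=5 wood=3

Answer: no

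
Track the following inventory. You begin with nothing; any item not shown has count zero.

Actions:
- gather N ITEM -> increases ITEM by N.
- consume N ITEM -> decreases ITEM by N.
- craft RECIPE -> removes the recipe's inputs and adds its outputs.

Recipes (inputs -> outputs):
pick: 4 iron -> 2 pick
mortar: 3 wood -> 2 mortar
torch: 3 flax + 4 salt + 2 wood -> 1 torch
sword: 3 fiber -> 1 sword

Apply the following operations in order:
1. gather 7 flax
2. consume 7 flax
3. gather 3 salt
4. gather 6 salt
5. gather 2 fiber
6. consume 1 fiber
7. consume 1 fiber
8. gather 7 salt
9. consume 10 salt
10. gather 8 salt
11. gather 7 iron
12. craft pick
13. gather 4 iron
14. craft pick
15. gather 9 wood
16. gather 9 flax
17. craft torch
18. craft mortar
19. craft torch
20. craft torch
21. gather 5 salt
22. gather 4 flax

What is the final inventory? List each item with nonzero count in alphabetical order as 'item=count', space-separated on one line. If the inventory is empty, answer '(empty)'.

After 1 (gather 7 flax): flax=7
After 2 (consume 7 flax): (empty)
After 3 (gather 3 salt): salt=3
After 4 (gather 6 salt): salt=9
After 5 (gather 2 fiber): fiber=2 salt=9
After 6 (consume 1 fiber): fiber=1 salt=9
After 7 (consume 1 fiber): salt=9
After 8 (gather 7 salt): salt=16
After 9 (consume 10 salt): salt=6
After 10 (gather 8 salt): salt=14
After 11 (gather 7 iron): iron=7 salt=14
After 12 (craft pick): iron=3 pick=2 salt=14
After 13 (gather 4 iron): iron=7 pick=2 salt=14
After 14 (craft pick): iron=3 pick=4 salt=14
After 15 (gather 9 wood): iron=3 pick=4 salt=14 wood=9
After 16 (gather 9 flax): flax=9 iron=3 pick=4 salt=14 wood=9
After 17 (craft torch): flax=6 iron=3 pick=4 salt=10 torch=1 wood=7
After 18 (craft mortar): flax=6 iron=3 mortar=2 pick=4 salt=10 torch=1 wood=4
After 19 (craft torch): flax=3 iron=3 mortar=2 pick=4 salt=6 torch=2 wood=2
After 20 (craft torch): iron=3 mortar=2 pick=4 salt=2 torch=3
After 21 (gather 5 salt): iron=3 mortar=2 pick=4 salt=7 torch=3
After 22 (gather 4 flax): flax=4 iron=3 mortar=2 pick=4 salt=7 torch=3

Answer: flax=4 iron=3 mortar=2 pick=4 salt=7 torch=3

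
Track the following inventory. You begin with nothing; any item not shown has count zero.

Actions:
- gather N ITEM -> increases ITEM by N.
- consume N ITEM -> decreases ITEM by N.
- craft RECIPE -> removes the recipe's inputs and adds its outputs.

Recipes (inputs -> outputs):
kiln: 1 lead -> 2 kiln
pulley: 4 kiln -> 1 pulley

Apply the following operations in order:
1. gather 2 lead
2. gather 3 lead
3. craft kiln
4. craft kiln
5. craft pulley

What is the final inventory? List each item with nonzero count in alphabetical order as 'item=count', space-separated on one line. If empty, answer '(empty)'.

Answer: lead=3 pulley=1

Derivation:
After 1 (gather 2 lead): lead=2
After 2 (gather 3 lead): lead=5
After 3 (craft kiln): kiln=2 lead=4
After 4 (craft kiln): kiln=4 lead=3
After 5 (craft pulley): lead=3 pulley=1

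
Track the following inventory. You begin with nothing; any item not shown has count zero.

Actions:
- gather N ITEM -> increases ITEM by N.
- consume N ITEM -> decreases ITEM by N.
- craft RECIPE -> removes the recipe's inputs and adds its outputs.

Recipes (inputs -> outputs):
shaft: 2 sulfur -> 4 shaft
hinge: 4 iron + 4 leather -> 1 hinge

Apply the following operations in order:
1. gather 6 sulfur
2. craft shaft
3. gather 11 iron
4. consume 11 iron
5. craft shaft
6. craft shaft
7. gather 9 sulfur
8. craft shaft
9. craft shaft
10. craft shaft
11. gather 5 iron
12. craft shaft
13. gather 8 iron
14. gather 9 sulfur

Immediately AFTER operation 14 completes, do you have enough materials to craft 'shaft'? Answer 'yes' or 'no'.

Answer: yes

Derivation:
After 1 (gather 6 sulfur): sulfur=6
After 2 (craft shaft): shaft=4 sulfur=4
After 3 (gather 11 iron): iron=11 shaft=4 sulfur=4
After 4 (consume 11 iron): shaft=4 sulfur=4
After 5 (craft shaft): shaft=8 sulfur=2
After 6 (craft shaft): shaft=12
After 7 (gather 9 sulfur): shaft=12 sulfur=9
After 8 (craft shaft): shaft=16 sulfur=7
After 9 (craft shaft): shaft=20 sulfur=5
After 10 (craft shaft): shaft=24 sulfur=3
After 11 (gather 5 iron): iron=5 shaft=24 sulfur=3
After 12 (craft shaft): iron=5 shaft=28 sulfur=1
After 13 (gather 8 iron): iron=13 shaft=28 sulfur=1
After 14 (gather 9 sulfur): iron=13 shaft=28 sulfur=10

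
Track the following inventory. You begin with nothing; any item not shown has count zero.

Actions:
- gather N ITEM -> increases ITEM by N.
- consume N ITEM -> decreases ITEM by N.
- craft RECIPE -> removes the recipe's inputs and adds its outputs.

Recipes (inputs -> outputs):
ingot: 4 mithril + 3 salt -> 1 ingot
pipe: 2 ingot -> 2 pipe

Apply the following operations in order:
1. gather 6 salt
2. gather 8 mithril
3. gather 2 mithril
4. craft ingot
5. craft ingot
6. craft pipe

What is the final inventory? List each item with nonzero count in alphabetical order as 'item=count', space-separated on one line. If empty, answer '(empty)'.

After 1 (gather 6 salt): salt=6
After 2 (gather 8 mithril): mithril=8 salt=6
After 3 (gather 2 mithril): mithril=10 salt=6
After 4 (craft ingot): ingot=1 mithril=6 salt=3
After 5 (craft ingot): ingot=2 mithril=2
After 6 (craft pipe): mithril=2 pipe=2

Answer: mithril=2 pipe=2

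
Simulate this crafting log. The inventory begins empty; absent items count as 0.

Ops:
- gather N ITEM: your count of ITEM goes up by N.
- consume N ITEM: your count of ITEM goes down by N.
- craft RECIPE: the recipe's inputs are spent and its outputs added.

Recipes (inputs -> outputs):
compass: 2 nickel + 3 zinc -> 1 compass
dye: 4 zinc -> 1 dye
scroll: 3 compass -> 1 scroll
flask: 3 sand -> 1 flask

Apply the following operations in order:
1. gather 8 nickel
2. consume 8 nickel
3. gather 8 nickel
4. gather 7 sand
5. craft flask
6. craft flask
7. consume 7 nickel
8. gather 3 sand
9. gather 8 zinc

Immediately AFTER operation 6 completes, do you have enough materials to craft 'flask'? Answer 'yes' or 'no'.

Answer: no

Derivation:
After 1 (gather 8 nickel): nickel=8
After 2 (consume 8 nickel): (empty)
After 3 (gather 8 nickel): nickel=8
After 4 (gather 7 sand): nickel=8 sand=7
After 5 (craft flask): flask=1 nickel=8 sand=4
After 6 (craft flask): flask=2 nickel=8 sand=1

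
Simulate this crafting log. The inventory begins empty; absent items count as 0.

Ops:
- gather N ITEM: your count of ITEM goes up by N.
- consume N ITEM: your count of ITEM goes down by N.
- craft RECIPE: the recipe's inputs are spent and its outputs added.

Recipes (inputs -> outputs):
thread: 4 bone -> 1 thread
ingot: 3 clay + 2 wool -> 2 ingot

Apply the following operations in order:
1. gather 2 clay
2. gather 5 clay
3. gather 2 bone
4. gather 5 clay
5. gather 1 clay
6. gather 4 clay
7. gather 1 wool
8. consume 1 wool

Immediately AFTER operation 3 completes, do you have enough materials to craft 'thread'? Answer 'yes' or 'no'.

After 1 (gather 2 clay): clay=2
After 2 (gather 5 clay): clay=7
After 3 (gather 2 bone): bone=2 clay=7

Answer: no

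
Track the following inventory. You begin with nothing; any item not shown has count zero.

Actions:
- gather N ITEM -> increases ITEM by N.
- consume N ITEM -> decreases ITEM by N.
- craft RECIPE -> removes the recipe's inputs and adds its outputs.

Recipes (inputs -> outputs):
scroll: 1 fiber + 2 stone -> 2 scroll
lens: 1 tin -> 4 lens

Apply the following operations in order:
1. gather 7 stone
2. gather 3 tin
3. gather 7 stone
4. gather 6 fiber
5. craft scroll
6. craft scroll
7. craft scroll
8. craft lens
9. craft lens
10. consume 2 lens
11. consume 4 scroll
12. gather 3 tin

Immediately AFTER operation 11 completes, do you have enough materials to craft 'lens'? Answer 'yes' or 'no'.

After 1 (gather 7 stone): stone=7
After 2 (gather 3 tin): stone=7 tin=3
After 3 (gather 7 stone): stone=14 tin=3
After 4 (gather 6 fiber): fiber=6 stone=14 tin=3
After 5 (craft scroll): fiber=5 scroll=2 stone=12 tin=3
After 6 (craft scroll): fiber=4 scroll=4 stone=10 tin=3
After 7 (craft scroll): fiber=3 scroll=6 stone=8 tin=3
After 8 (craft lens): fiber=3 lens=4 scroll=6 stone=8 tin=2
After 9 (craft lens): fiber=3 lens=8 scroll=6 stone=8 tin=1
After 10 (consume 2 lens): fiber=3 lens=6 scroll=6 stone=8 tin=1
After 11 (consume 4 scroll): fiber=3 lens=6 scroll=2 stone=8 tin=1

Answer: yes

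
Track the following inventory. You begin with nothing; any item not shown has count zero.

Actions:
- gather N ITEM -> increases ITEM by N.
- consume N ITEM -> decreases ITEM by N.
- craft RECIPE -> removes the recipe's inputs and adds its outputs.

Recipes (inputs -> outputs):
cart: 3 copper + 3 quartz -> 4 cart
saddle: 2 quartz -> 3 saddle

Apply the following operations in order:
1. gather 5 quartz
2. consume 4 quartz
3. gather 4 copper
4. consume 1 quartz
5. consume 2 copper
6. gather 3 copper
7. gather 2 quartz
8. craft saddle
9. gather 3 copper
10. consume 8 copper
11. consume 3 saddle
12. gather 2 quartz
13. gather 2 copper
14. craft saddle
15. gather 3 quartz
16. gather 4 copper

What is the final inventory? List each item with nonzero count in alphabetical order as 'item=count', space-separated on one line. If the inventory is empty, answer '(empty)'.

After 1 (gather 5 quartz): quartz=5
After 2 (consume 4 quartz): quartz=1
After 3 (gather 4 copper): copper=4 quartz=1
After 4 (consume 1 quartz): copper=4
After 5 (consume 2 copper): copper=2
After 6 (gather 3 copper): copper=5
After 7 (gather 2 quartz): copper=5 quartz=2
After 8 (craft saddle): copper=5 saddle=3
After 9 (gather 3 copper): copper=8 saddle=3
After 10 (consume 8 copper): saddle=3
After 11 (consume 3 saddle): (empty)
After 12 (gather 2 quartz): quartz=2
After 13 (gather 2 copper): copper=2 quartz=2
After 14 (craft saddle): copper=2 saddle=3
After 15 (gather 3 quartz): copper=2 quartz=3 saddle=3
After 16 (gather 4 copper): copper=6 quartz=3 saddle=3

Answer: copper=6 quartz=3 saddle=3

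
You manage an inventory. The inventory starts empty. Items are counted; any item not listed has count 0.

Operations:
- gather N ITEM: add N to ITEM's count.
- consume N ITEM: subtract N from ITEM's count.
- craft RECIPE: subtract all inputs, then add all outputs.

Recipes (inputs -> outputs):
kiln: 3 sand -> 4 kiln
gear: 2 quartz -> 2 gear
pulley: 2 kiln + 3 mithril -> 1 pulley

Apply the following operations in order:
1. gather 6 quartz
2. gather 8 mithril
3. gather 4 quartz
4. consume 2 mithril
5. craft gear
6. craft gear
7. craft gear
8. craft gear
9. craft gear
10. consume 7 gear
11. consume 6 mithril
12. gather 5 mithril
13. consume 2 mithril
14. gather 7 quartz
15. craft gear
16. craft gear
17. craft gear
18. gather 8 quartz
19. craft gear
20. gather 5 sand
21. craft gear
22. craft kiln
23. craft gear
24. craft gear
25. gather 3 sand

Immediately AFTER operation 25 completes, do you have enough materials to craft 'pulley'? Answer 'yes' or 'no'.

Answer: yes

Derivation:
After 1 (gather 6 quartz): quartz=6
After 2 (gather 8 mithril): mithril=8 quartz=6
After 3 (gather 4 quartz): mithril=8 quartz=10
After 4 (consume 2 mithril): mithril=6 quartz=10
After 5 (craft gear): gear=2 mithril=6 quartz=8
After 6 (craft gear): gear=4 mithril=6 quartz=6
After 7 (craft gear): gear=6 mithril=6 quartz=4
After 8 (craft gear): gear=8 mithril=6 quartz=2
After 9 (craft gear): gear=10 mithril=6
After 10 (consume 7 gear): gear=3 mithril=6
After 11 (consume 6 mithril): gear=3
After 12 (gather 5 mithril): gear=3 mithril=5
After 13 (consume 2 mithril): gear=3 mithril=3
After 14 (gather 7 quartz): gear=3 mithril=3 quartz=7
After 15 (craft gear): gear=5 mithril=3 quartz=5
After 16 (craft gear): gear=7 mithril=3 quartz=3
After 17 (craft gear): gear=9 mithril=3 quartz=1
After 18 (gather 8 quartz): gear=9 mithril=3 quartz=9
After 19 (craft gear): gear=11 mithril=3 quartz=7
After 20 (gather 5 sand): gear=11 mithril=3 quartz=7 sand=5
After 21 (craft gear): gear=13 mithril=3 quartz=5 sand=5
After 22 (craft kiln): gear=13 kiln=4 mithril=3 quartz=5 sand=2
After 23 (craft gear): gear=15 kiln=4 mithril=3 quartz=3 sand=2
After 24 (craft gear): gear=17 kiln=4 mithril=3 quartz=1 sand=2
After 25 (gather 3 sand): gear=17 kiln=4 mithril=3 quartz=1 sand=5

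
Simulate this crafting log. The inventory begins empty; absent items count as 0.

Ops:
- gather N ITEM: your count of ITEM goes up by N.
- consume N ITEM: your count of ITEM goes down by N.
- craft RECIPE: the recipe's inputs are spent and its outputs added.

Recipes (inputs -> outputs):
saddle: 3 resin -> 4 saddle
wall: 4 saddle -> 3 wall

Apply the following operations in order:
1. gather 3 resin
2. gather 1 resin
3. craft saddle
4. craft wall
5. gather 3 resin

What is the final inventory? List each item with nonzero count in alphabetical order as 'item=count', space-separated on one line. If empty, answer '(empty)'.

Answer: resin=4 wall=3

Derivation:
After 1 (gather 3 resin): resin=3
After 2 (gather 1 resin): resin=4
After 3 (craft saddle): resin=1 saddle=4
After 4 (craft wall): resin=1 wall=3
After 5 (gather 3 resin): resin=4 wall=3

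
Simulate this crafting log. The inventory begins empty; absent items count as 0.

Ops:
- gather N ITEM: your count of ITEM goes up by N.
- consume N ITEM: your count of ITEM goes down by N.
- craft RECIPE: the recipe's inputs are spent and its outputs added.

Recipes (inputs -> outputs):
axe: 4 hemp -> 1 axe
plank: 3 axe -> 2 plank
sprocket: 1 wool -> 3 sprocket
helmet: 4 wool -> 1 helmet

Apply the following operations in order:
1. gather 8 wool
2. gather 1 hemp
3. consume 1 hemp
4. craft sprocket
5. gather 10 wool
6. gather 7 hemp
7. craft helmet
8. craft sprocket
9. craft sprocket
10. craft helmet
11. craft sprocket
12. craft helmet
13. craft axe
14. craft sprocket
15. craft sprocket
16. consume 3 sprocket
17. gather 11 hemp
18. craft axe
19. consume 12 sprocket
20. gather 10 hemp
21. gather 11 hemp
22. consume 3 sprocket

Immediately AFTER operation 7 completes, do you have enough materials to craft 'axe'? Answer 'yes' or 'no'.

After 1 (gather 8 wool): wool=8
After 2 (gather 1 hemp): hemp=1 wool=8
After 3 (consume 1 hemp): wool=8
After 4 (craft sprocket): sprocket=3 wool=7
After 5 (gather 10 wool): sprocket=3 wool=17
After 6 (gather 7 hemp): hemp=7 sprocket=3 wool=17
After 7 (craft helmet): helmet=1 hemp=7 sprocket=3 wool=13

Answer: yes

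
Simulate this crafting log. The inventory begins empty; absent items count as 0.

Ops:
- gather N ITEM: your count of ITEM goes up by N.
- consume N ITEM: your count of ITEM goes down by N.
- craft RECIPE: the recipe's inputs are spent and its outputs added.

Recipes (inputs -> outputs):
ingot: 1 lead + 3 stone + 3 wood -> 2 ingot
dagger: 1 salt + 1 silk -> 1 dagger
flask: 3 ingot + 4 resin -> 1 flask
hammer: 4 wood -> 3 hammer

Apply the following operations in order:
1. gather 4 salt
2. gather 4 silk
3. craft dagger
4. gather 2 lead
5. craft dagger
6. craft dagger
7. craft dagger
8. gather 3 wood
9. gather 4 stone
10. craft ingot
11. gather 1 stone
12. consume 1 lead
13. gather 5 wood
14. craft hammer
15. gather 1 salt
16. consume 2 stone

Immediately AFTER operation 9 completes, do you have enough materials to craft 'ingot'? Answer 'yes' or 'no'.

Answer: yes

Derivation:
After 1 (gather 4 salt): salt=4
After 2 (gather 4 silk): salt=4 silk=4
After 3 (craft dagger): dagger=1 salt=3 silk=3
After 4 (gather 2 lead): dagger=1 lead=2 salt=3 silk=3
After 5 (craft dagger): dagger=2 lead=2 salt=2 silk=2
After 6 (craft dagger): dagger=3 lead=2 salt=1 silk=1
After 7 (craft dagger): dagger=4 lead=2
After 8 (gather 3 wood): dagger=4 lead=2 wood=3
After 9 (gather 4 stone): dagger=4 lead=2 stone=4 wood=3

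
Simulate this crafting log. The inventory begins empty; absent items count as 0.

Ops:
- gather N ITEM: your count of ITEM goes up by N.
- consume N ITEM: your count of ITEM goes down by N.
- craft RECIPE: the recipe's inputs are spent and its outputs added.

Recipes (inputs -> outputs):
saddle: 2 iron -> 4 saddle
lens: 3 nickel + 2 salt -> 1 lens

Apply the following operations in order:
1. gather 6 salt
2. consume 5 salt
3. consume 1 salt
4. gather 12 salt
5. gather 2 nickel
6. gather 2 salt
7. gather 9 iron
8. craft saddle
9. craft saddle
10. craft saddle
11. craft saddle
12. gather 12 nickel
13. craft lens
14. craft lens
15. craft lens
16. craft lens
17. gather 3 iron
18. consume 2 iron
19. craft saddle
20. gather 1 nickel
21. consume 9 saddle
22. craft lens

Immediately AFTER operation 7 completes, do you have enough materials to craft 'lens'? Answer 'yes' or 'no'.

Answer: no

Derivation:
After 1 (gather 6 salt): salt=6
After 2 (consume 5 salt): salt=1
After 3 (consume 1 salt): (empty)
After 4 (gather 12 salt): salt=12
After 5 (gather 2 nickel): nickel=2 salt=12
After 6 (gather 2 salt): nickel=2 salt=14
After 7 (gather 9 iron): iron=9 nickel=2 salt=14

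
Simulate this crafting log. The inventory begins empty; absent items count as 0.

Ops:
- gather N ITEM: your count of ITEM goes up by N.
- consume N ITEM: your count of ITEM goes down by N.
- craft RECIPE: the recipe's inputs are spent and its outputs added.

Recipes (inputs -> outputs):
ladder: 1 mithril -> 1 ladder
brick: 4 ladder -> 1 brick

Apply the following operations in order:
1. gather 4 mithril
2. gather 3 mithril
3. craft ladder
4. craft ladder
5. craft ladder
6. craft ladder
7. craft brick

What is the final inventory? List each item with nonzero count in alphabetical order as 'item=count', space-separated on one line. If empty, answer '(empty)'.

Answer: brick=1 mithril=3

Derivation:
After 1 (gather 4 mithril): mithril=4
After 2 (gather 3 mithril): mithril=7
After 3 (craft ladder): ladder=1 mithril=6
After 4 (craft ladder): ladder=2 mithril=5
After 5 (craft ladder): ladder=3 mithril=4
After 6 (craft ladder): ladder=4 mithril=3
After 7 (craft brick): brick=1 mithril=3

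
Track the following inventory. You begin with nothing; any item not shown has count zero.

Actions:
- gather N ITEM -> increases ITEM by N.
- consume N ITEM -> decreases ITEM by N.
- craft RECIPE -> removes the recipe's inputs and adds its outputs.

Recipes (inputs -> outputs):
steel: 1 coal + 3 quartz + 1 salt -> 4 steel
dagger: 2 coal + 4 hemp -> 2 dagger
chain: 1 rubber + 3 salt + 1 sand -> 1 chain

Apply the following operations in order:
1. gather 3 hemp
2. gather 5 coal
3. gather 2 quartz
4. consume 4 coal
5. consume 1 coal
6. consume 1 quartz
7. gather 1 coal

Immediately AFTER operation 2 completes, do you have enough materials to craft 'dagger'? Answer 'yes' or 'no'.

Answer: no

Derivation:
After 1 (gather 3 hemp): hemp=3
After 2 (gather 5 coal): coal=5 hemp=3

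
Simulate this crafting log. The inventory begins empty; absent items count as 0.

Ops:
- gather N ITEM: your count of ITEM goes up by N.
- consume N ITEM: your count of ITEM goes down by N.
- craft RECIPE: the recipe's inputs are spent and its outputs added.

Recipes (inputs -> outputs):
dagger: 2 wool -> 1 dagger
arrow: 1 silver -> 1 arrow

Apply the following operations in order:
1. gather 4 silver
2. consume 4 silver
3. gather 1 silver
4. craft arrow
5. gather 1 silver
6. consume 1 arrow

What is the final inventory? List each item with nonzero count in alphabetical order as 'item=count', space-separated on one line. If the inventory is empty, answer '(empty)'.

Answer: silver=1

Derivation:
After 1 (gather 4 silver): silver=4
After 2 (consume 4 silver): (empty)
After 3 (gather 1 silver): silver=1
After 4 (craft arrow): arrow=1
After 5 (gather 1 silver): arrow=1 silver=1
After 6 (consume 1 arrow): silver=1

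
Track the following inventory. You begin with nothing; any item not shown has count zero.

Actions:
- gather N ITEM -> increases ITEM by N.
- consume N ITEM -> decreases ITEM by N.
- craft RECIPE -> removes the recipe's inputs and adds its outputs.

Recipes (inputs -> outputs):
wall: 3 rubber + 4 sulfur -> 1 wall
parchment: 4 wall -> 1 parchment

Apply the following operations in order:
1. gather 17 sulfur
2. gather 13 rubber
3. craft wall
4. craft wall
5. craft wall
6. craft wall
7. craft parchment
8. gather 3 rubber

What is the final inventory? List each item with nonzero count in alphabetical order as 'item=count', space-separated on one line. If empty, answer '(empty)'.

After 1 (gather 17 sulfur): sulfur=17
After 2 (gather 13 rubber): rubber=13 sulfur=17
After 3 (craft wall): rubber=10 sulfur=13 wall=1
After 4 (craft wall): rubber=7 sulfur=9 wall=2
After 5 (craft wall): rubber=4 sulfur=5 wall=3
After 6 (craft wall): rubber=1 sulfur=1 wall=4
After 7 (craft parchment): parchment=1 rubber=1 sulfur=1
After 8 (gather 3 rubber): parchment=1 rubber=4 sulfur=1

Answer: parchment=1 rubber=4 sulfur=1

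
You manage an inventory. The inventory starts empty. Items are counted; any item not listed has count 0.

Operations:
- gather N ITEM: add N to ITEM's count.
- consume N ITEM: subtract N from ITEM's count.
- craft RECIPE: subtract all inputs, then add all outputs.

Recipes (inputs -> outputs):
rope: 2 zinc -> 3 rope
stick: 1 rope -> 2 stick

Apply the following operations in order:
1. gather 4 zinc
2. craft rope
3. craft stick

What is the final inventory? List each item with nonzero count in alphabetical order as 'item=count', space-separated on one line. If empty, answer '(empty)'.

Answer: rope=2 stick=2 zinc=2

Derivation:
After 1 (gather 4 zinc): zinc=4
After 2 (craft rope): rope=3 zinc=2
After 3 (craft stick): rope=2 stick=2 zinc=2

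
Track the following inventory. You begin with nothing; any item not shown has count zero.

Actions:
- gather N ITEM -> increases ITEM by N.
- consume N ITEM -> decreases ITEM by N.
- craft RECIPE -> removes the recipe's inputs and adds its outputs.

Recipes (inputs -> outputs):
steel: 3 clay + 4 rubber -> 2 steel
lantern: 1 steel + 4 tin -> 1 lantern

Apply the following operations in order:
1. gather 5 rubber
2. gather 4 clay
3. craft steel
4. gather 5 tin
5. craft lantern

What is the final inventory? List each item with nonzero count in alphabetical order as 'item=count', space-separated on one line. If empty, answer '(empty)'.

Answer: clay=1 lantern=1 rubber=1 steel=1 tin=1

Derivation:
After 1 (gather 5 rubber): rubber=5
After 2 (gather 4 clay): clay=4 rubber=5
After 3 (craft steel): clay=1 rubber=1 steel=2
After 4 (gather 5 tin): clay=1 rubber=1 steel=2 tin=5
After 5 (craft lantern): clay=1 lantern=1 rubber=1 steel=1 tin=1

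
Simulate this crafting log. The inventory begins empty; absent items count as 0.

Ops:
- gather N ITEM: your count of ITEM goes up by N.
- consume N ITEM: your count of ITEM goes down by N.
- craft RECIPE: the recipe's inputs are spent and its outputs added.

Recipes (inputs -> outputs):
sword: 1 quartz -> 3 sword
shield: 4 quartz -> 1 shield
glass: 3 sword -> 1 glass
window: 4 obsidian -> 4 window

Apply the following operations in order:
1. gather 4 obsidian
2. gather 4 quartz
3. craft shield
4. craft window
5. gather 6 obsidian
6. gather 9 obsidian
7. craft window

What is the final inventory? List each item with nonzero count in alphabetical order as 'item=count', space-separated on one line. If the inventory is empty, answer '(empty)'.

Answer: obsidian=11 shield=1 window=8

Derivation:
After 1 (gather 4 obsidian): obsidian=4
After 2 (gather 4 quartz): obsidian=4 quartz=4
After 3 (craft shield): obsidian=4 shield=1
After 4 (craft window): shield=1 window=4
After 5 (gather 6 obsidian): obsidian=6 shield=1 window=4
After 6 (gather 9 obsidian): obsidian=15 shield=1 window=4
After 7 (craft window): obsidian=11 shield=1 window=8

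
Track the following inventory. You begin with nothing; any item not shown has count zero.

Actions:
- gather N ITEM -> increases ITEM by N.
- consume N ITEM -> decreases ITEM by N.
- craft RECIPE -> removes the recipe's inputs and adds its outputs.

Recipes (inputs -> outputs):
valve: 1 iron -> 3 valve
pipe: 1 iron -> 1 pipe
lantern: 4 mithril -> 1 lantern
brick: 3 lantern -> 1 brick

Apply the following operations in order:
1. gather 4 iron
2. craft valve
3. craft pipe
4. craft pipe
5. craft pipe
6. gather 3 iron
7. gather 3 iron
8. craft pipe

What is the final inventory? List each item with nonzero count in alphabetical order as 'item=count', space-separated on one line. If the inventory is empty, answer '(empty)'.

After 1 (gather 4 iron): iron=4
After 2 (craft valve): iron=3 valve=3
After 3 (craft pipe): iron=2 pipe=1 valve=3
After 4 (craft pipe): iron=1 pipe=2 valve=3
After 5 (craft pipe): pipe=3 valve=3
After 6 (gather 3 iron): iron=3 pipe=3 valve=3
After 7 (gather 3 iron): iron=6 pipe=3 valve=3
After 8 (craft pipe): iron=5 pipe=4 valve=3

Answer: iron=5 pipe=4 valve=3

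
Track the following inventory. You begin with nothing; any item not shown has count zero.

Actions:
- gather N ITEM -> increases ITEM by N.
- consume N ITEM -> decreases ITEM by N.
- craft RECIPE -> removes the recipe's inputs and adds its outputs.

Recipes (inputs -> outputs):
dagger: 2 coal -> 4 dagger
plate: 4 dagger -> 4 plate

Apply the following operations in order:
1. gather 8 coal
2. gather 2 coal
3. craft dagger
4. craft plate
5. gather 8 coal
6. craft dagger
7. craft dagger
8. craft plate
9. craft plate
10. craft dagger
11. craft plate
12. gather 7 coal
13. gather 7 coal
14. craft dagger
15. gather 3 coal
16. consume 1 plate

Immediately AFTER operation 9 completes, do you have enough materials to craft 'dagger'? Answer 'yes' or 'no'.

Answer: yes

Derivation:
After 1 (gather 8 coal): coal=8
After 2 (gather 2 coal): coal=10
After 3 (craft dagger): coal=8 dagger=4
After 4 (craft plate): coal=8 plate=4
After 5 (gather 8 coal): coal=16 plate=4
After 6 (craft dagger): coal=14 dagger=4 plate=4
After 7 (craft dagger): coal=12 dagger=8 plate=4
After 8 (craft plate): coal=12 dagger=4 plate=8
After 9 (craft plate): coal=12 plate=12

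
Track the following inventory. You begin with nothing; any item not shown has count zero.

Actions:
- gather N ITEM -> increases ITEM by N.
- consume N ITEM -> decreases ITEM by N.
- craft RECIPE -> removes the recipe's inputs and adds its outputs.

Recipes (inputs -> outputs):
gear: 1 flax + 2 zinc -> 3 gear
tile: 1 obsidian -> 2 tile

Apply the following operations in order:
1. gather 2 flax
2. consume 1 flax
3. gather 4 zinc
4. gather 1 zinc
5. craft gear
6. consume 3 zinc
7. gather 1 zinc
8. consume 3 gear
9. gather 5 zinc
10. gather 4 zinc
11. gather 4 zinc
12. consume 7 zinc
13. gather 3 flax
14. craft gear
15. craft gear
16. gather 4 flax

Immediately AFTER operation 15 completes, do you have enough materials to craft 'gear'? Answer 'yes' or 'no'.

Answer: yes

Derivation:
After 1 (gather 2 flax): flax=2
After 2 (consume 1 flax): flax=1
After 3 (gather 4 zinc): flax=1 zinc=4
After 4 (gather 1 zinc): flax=1 zinc=5
After 5 (craft gear): gear=3 zinc=3
After 6 (consume 3 zinc): gear=3
After 7 (gather 1 zinc): gear=3 zinc=1
After 8 (consume 3 gear): zinc=1
After 9 (gather 5 zinc): zinc=6
After 10 (gather 4 zinc): zinc=10
After 11 (gather 4 zinc): zinc=14
After 12 (consume 7 zinc): zinc=7
After 13 (gather 3 flax): flax=3 zinc=7
After 14 (craft gear): flax=2 gear=3 zinc=5
After 15 (craft gear): flax=1 gear=6 zinc=3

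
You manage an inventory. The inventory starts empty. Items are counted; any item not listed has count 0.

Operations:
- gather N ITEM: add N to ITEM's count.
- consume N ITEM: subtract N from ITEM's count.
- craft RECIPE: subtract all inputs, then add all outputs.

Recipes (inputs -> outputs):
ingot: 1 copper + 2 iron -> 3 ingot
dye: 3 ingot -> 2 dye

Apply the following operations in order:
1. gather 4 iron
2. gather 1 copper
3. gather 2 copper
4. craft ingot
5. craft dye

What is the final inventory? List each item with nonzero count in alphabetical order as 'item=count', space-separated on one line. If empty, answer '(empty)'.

Answer: copper=2 dye=2 iron=2

Derivation:
After 1 (gather 4 iron): iron=4
After 2 (gather 1 copper): copper=1 iron=4
After 3 (gather 2 copper): copper=3 iron=4
After 4 (craft ingot): copper=2 ingot=3 iron=2
After 5 (craft dye): copper=2 dye=2 iron=2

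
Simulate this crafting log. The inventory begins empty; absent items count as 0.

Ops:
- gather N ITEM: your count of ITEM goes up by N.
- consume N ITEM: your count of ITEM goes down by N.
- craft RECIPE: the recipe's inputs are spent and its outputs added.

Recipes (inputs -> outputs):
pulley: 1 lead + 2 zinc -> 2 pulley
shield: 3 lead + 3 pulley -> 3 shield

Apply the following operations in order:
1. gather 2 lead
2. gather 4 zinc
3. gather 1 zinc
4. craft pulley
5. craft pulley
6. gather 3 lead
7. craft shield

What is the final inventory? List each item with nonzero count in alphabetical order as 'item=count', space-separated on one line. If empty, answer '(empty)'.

After 1 (gather 2 lead): lead=2
After 2 (gather 4 zinc): lead=2 zinc=4
After 3 (gather 1 zinc): lead=2 zinc=5
After 4 (craft pulley): lead=1 pulley=2 zinc=3
After 5 (craft pulley): pulley=4 zinc=1
After 6 (gather 3 lead): lead=3 pulley=4 zinc=1
After 7 (craft shield): pulley=1 shield=3 zinc=1

Answer: pulley=1 shield=3 zinc=1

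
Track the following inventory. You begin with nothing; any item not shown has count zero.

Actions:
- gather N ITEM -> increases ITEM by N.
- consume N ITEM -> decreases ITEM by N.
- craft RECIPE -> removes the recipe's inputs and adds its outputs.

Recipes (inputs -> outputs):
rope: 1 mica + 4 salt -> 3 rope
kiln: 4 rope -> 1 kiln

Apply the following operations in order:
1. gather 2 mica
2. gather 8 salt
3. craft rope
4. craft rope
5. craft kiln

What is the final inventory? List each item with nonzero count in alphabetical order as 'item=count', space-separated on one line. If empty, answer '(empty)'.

After 1 (gather 2 mica): mica=2
After 2 (gather 8 salt): mica=2 salt=8
After 3 (craft rope): mica=1 rope=3 salt=4
After 4 (craft rope): rope=6
After 5 (craft kiln): kiln=1 rope=2

Answer: kiln=1 rope=2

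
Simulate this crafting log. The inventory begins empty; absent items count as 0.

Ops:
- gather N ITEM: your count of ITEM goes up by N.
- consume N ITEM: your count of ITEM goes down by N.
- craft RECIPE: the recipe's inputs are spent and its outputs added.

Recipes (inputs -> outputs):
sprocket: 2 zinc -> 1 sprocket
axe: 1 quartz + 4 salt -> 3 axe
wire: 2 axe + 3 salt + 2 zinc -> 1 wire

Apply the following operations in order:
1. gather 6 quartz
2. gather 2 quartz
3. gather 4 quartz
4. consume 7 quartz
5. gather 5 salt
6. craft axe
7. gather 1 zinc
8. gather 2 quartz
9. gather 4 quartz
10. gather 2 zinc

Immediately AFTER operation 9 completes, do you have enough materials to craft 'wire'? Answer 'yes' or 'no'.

After 1 (gather 6 quartz): quartz=6
After 2 (gather 2 quartz): quartz=8
After 3 (gather 4 quartz): quartz=12
After 4 (consume 7 quartz): quartz=5
After 5 (gather 5 salt): quartz=5 salt=5
After 6 (craft axe): axe=3 quartz=4 salt=1
After 7 (gather 1 zinc): axe=3 quartz=4 salt=1 zinc=1
After 8 (gather 2 quartz): axe=3 quartz=6 salt=1 zinc=1
After 9 (gather 4 quartz): axe=3 quartz=10 salt=1 zinc=1

Answer: no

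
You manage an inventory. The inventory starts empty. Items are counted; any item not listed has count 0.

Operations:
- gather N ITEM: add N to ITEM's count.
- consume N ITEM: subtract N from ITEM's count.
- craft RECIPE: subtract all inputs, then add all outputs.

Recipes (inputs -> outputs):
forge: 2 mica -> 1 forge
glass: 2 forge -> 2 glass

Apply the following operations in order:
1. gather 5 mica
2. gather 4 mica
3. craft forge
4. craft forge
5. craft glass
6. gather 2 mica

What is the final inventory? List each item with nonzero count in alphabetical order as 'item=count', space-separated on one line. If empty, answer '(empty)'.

Answer: glass=2 mica=7

Derivation:
After 1 (gather 5 mica): mica=5
After 2 (gather 4 mica): mica=9
After 3 (craft forge): forge=1 mica=7
After 4 (craft forge): forge=2 mica=5
After 5 (craft glass): glass=2 mica=5
After 6 (gather 2 mica): glass=2 mica=7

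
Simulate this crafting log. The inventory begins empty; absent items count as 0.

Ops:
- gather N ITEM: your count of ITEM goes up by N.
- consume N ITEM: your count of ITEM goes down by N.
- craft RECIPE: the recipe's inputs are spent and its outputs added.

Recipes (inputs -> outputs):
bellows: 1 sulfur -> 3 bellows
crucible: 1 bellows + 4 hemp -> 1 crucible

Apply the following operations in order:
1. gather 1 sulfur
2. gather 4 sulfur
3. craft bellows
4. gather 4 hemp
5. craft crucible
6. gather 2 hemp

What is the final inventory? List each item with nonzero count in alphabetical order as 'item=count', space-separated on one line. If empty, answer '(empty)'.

After 1 (gather 1 sulfur): sulfur=1
After 2 (gather 4 sulfur): sulfur=5
After 3 (craft bellows): bellows=3 sulfur=4
After 4 (gather 4 hemp): bellows=3 hemp=4 sulfur=4
After 5 (craft crucible): bellows=2 crucible=1 sulfur=4
After 6 (gather 2 hemp): bellows=2 crucible=1 hemp=2 sulfur=4

Answer: bellows=2 crucible=1 hemp=2 sulfur=4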